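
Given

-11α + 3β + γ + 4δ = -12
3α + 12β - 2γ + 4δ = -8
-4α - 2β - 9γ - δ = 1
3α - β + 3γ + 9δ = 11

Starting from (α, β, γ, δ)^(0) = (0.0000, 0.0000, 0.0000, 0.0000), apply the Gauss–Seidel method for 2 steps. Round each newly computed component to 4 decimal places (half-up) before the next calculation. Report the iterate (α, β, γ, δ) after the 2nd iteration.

(1.1207, -1.3058, -0.4172, 0.8426)

Iteration 1:
  α = (-12 - (3)·0.0000 - (1)·0.0000 - (4)·0.0000) / (-11) = 1.0909
  β = (-8 - (3)·1.0909 - (-2)·0.0000 - (4)·0.0000) / (12) = -0.9394
  γ = (1 - (-4)·1.0909 - (-2)·-0.9394 - (-1)·0.0000) / (-9) = -0.3872
  δ = (11 - (3)·1.0909 - (-1)·-0.9394 - (3)·-0.3872) / (9) = 0.8833
Iteration 2:
  α = (-12 - (3)·-0.9394 - (1)·-0.3872 - (4)·0.8833) / (-11) = 1.1207
  β = (-8 - (3)·1.1207 - (-2)·-0.3872 - (4)·0.8833) / (12) = -1.3058
  γ = (1 - (-4)·1.1207 - (-2)·-1.3058 - (-1)·0.8833) / (-9) = -0.4172
  δ = (11 - (3)·1.1207 - (-1)·-1.3058 - (3)·-0.4172) / (9) = 0.8426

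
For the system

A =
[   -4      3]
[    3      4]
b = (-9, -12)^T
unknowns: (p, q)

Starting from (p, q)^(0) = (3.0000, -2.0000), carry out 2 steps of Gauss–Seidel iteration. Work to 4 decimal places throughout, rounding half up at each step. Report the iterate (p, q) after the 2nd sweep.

Iteration 1:
  p = (-9 - (3)·-2.0000) / (-4) = 0.7500
  q = (-12 - (3)·0.7500) / (4) = -3.5625
Iteration 2:
  p = (-9 - (3)·-3.5625) / (-4) = -0.4219
  q = (-12 - (3)·-0.4219) / (4) = -2.6836

(-0.4219, -2.6836)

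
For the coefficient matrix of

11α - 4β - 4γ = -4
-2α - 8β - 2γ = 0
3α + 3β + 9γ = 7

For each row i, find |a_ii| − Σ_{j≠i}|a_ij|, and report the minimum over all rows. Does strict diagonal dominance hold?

row 1: |11| − (4+4) = 3
row 2: |-8| − (2+2) = 4
row 3: |9| − (3+3) = 3
minimum over rows = 3 → strictly diagonally dominant (convergence guaranteed)

3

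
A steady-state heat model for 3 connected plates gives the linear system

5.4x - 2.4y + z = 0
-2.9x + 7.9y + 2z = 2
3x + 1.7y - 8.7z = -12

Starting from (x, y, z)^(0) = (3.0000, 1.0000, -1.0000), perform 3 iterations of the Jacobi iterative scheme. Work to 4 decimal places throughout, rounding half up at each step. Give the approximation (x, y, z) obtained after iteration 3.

(-0.4322, -0.1456, 1.4246)

Iteration 1:
  x = (0 - (-2.4)·1.0000 - (1)·-1.0000) / (5.4) = 0.6296
  y = (2 - (-2.9)·3.0000 - (2)·-1.0000) / (7.9) = 1.6076
  z = (-12 - (3)·3.0000 - (1.7)·1.0000) / (-8.7) = 2.6092
Iteration 2:
  x = (0 - (-2.4)·1.6076 - (1)·2.6092) / (5.4) = 0.2313
  y = (2 - (-2.9)·0.6296 - (2)·2.6092) / (7.9) = -0.1763
  z = (-12 - (3)·0.6296 - (1.7)·1.6076) / (-8.7) = 1.9105
Iteration 3:
  x = (0 - (-2.4)·-0.1763 - (1)·1.9105) / (5.4) = -0.4322
  y = (2 - (-2.9)·0.2313 - (2)·1.9105) / (7.9) = -0.1456
  z = (-12 - (3)·0.2313 - (1.7)·-0.1763) / (-8.7) = 1.4246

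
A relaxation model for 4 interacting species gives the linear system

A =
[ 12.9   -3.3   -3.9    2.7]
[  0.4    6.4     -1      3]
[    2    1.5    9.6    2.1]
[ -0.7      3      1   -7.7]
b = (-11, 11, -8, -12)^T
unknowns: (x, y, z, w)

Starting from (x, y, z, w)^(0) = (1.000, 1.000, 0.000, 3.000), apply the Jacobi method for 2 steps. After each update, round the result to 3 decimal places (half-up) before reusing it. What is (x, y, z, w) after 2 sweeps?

Iteration 1:
  x = (-11 - (-3.3)·1.000 - (-3.9)·0.000 - (2.7)·3.000) / (12.9) = -1.225
  y = (11 - (0.4)·1.000 - (-1)·0.000 - (3)·3.000) / (6.4) = 0.250
  z = (-8 - (2)·1.000 - (1.5)·1.000 - (2.1)·3.000) / (9.6) = -1.854
  w = (-12 - (-0.7)·1.000 - (3)·1.000 - (1)·0.000) / (-7.7) = 1.857
Iteration 2:
  x = (-11 - (-3.3)·0.250 - (-3.9)·-1.854 - (2.7)·1.857) / (12.9) = -1.738
  y = (11 - (0.4)·-1.225 - (-1)·-1.854 - (3)·1.857) / (6.4) = 0.635
  z = (-8 - (2)·-1.225 - (1.5)·0.250 - (2.1)·1.857) / (9.6) = -1.023
  w = (-12 - (-0.7)·-1.225 - (3)·0.250 - (1)·-1.854) / (-7.7) = 1.526

(-1.738, 0.635, -1.023, 1.526)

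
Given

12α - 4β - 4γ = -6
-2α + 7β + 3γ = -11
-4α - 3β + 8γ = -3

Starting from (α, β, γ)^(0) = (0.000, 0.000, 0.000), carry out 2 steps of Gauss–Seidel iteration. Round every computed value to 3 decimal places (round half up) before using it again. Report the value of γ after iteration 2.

Iteration 1:
  α = (-6 - (-4)·0.000 - (-4)·0.000) / (12) = -0.500
  β = (-11 - (-2)·-0.500 - (3)·0.000) / (7) = -1.714
  γ = (-3 - (-4)·-0.500 - (-3)·-1.714) / (8) = -1.268
Iteration 2:
  α = (-6 - (-4)·-1.714 - (-4)·-1.268) / (12) = -1.494
  β = (-11 - (-2)·-1.494 - (3)·-1.268) / (7) = -1.455
  γ = (-3 - (-4)·-1.494 - (-3)·-1.455) / (8) = -1.668

-1.668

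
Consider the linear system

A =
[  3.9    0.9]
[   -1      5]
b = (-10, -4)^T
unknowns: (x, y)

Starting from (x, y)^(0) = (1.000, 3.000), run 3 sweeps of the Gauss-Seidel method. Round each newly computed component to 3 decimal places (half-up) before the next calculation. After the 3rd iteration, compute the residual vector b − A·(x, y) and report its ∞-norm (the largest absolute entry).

0.010

Iteration 1:
  x = (-10 - (0.9)·3.000) / (3.9) = -3.256
  y = (-4 - (-1)·-3.256) / (5) = -1.451
Iteration 2:
  x = (-10 - (0.9)·-1.451) / (3.9) = -2.229
  y = (-4 - (-1)·-2.229) / (5) = -1.246
Iteration 3:
  x = (-10 - (0.9)·-1.246) / (3.9) = -2.277
  y = (-4 - (-1)·-2.277) / (5) = -1.255
Residual b − A·x = (0.010, -0.002); ∞-norm = 0.010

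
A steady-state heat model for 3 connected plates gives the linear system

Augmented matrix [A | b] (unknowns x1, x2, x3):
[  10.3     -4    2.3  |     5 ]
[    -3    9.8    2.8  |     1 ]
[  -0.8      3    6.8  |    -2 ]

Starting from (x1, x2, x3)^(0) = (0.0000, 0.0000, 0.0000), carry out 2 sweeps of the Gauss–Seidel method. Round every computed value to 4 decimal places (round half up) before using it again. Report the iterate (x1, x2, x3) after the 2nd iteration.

(0.6604, 0.4035, -0.3944)

Iteration 1:
  x1 = (5 - (-4)·0.0000 - (2.3)·0.0000) / (10.3) = 0.4854
  x2 = (1 - (-3)·0.4854 - (2.8)·0.0000) / (9.8) = 0.2506
  x3 = (-2 - (-0.8)·0.4854 - (3)·0.2506) / (6.8) = -0.3476
Iteration 2:
  x1 = (5 - (-4)·0.2506 - (2.3)·-0.3476) / (10.3) = 0.6604
  x2 = (1 - (-3)·0.6604 - (2.8)·-0.3476) / (9.8) = 0.4035
  x3 = (-2 - (-0.8)·0.6604 - (3)·0.4035) / (6.8) = -0.3944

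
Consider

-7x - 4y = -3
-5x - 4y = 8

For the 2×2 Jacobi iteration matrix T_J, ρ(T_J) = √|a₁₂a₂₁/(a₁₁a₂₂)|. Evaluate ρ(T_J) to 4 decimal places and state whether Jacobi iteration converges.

a₁₂a₂₁/(a₁₁a₂₂) = (-4)·(-5) / ((-7)·(-4)) = 0.714286
ρ = √|0.714286| = √0.714286 = 0.8452
ρ < 1, so Jacobi converges

0.8452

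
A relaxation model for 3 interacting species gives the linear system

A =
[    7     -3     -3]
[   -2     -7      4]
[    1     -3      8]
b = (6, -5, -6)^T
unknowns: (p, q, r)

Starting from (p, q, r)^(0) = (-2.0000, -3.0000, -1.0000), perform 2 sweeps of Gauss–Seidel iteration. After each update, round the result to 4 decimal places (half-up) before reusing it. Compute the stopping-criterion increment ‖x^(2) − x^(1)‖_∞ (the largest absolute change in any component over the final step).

Iteration 1:
  p = (6 - (-3)·-3.0000 - (-3)·-1.0000) / (7) = -0.8571
  q = (-5 - (-2)·-0.8571 - (4)·-1.0000) / (-7) = 0.3877
  r = (-6 - (1)·-0.8571 - (-3)·0.3877) / (8) = -0.4975
Iteration 2:
  p = (6 - (-3)·0.3877 - (-3)·-0.4975) / (7) = 0.8101
  q = (-5 - (-2)·0.8101 - (4)·-0.4975) / (-7) = 0.1985
  r = (-6 - (1)·0.8101 - (-3)·0.1985) / (8) = -0.7768
Change: (1.6672, -0.1892, -0.2793) → max |·| = 1.6672

1.6672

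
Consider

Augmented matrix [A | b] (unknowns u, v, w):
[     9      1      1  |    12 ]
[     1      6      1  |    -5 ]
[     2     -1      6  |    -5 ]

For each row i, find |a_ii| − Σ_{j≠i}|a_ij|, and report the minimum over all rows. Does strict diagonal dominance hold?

row 1: |9| − (1+1) = 7
row 2: |6| − (1+1) = 4
row 3: |6| − (2+1) = 3
minimum over rows = 3 → strictly diagonally dominant (convergence guaranteed)

3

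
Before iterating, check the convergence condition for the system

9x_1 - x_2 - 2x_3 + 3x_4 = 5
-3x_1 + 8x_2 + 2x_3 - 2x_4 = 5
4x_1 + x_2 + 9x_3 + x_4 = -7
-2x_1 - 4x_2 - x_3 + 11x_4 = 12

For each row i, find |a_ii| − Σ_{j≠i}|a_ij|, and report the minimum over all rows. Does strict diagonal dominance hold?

row 1: |9| − (1+2+3) = 3
row 2: |8| − (3+2+2) = 1
row 3: |9| − (4+1+1) = 3
row 4: |11| − (2+4+1) = 4
minimum over rows = 1 → strictly diagonally dominant (convergence guaranteed)

1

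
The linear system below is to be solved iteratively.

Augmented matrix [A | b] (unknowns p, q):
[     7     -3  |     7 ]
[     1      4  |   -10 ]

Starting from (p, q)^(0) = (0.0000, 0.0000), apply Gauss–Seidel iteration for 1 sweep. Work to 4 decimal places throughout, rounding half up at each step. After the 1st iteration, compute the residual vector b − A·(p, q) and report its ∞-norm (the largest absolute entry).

Iteration 1:
  p = (7 - (-3)·0.0000) / (7) = 1.0000
  q = (-10 - (1)·1.0000) / (4) = -2.7500
Residual b − A·x = (-8.2500, 0.0000); ∞-norm = 8.2500

8.2500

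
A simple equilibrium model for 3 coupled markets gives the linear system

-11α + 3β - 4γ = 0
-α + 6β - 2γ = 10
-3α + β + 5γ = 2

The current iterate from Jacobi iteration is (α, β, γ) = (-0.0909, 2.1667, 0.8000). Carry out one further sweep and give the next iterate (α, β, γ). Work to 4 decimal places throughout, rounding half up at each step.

(0.3000, 1.9182, -0.0879)

One sweep:
  α = (0 - (3)·2.1667 - (-4)·0.8000) / (-11) = 0.3000
  β = (10 - (-1)·-0.0909 - (-2)·0.8000) / (6) = 1.9182
  γ = (2 - (-3)·-0.0909 - (1)·2.1667) / (5) = -0.0879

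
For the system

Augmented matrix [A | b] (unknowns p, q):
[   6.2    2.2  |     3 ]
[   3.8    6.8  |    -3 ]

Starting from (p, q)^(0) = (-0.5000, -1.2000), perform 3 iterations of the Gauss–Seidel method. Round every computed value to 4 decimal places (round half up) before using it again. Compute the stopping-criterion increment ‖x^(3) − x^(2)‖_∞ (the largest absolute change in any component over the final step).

Iteration 1:
  p = (3 - (2.2)·-1.2000) / (6.2) = 0.9097
  q = (-3 - (3.8)·0.9097) / (6.8) = -0.9495
Iteration 2:
  p = (3 - (2.2)·-0.9495) / (6.2) = 0.8208
  q = (-3 - (3.8)·0.8208) / (6.8) = -0.8999
Iteration 3:
  p = (3 - (2.2)·-0.8999) / (6.2) = 0.8032
  q = (-3 - (3.8)·0.8032) / (6.8) = -0.8900
Change: (-0.0176, 0.0099) → max |·| = 0.0176

0.0176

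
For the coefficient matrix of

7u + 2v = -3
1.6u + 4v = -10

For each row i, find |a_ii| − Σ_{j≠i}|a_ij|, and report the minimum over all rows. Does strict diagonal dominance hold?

row 1: |7| − (2) = 5
row 2: |4| − (1.6) = 2.4
minimum over rows = 2.4 → strictly diagonally dominant (convergence guaranteed)

2.4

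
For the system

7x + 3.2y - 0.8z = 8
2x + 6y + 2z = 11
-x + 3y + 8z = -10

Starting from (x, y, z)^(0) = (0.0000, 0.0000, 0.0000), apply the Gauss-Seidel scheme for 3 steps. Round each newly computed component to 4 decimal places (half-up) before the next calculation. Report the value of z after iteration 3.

Iteration 1:
  x = (8 - (3.2)·0.0000 - (-0.8)·0.0000) / (7) = 1.1429
  y = (11 - (2)·1.1429 - (2)·0.0000) / (6) = 1.4524
  z = (-10 - (-1)·1.1429 - (3)·1.4524) / (8) = -1.6518
Iteration 2:
  x = (8 - (3.2)·1.4524 - (-0.8)·-1.6518) / (7) = 0.2901
  y = (11 - (2)·0.2901 - (2)·-1.6518) / (6) = 2.2872
  z = (-10 - (-1)·0.2901 - (3)·2.2872) / (8) = -2.0714
Iteration 3:
  x = (8 - (3.2)·2.2872 - (-0.8)·-2.0714) / (7) = -0.1395
  y = (11 - (2)·-0.1395 - (2)·-2.0714) / (6) = 2.5703
  z = (-10 - (-1)·-0.1395 - (3)·2.5703) / (8) = -2.2313

-2.2313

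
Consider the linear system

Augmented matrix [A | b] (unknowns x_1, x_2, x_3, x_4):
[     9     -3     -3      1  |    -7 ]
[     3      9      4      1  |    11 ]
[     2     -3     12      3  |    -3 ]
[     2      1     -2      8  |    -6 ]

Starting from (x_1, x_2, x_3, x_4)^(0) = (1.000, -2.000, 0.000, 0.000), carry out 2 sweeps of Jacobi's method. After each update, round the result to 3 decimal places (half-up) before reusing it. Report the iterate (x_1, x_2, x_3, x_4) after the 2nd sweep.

(-0.704, 2.194, 0.400, -0.729)

Iteration 1:
  x_1 = (-7 - (-3)·-2.000 - (-3)·0.000 - (1)·0.000) / (9) = -1.444
  x_2 = (11 - (3)·1.000 - (4)·0.000 - (1)·0.000) / (9) = 0.889
  x_3 = (-3 - (2)·1.000 - (-3)·-2.000 - (3)·0.000) / (12) = -0.917
  x_4 = (-6 - (2)·1.000 - (1)·-2.000 - (-2)·0.000) / (8) = -0.750
Iteration 2:
  x_1 = (-7 - (-3)·0.889 - (-3)·-0.917 - (1)·-0.750) / (9) = -0.704
  x_2 = (11 - (3)·-1.444 - (4)·-0.917 - (1)·-0.750) / (9) = 2.194
  x_3 = (-3 - (2)·-1.444 - (-3)·0.889 - (3)·-0.750) / (12) = 0.400
  x_4 = (-6 - (2)·-1.444 - (1)·0.889 - (-2)·-0.917) / (8) = -0.729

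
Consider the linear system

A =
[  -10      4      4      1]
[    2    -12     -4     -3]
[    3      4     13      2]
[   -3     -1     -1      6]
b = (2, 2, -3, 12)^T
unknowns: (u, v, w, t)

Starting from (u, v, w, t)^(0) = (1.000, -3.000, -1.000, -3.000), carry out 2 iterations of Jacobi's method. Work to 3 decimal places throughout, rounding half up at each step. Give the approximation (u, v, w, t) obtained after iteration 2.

(0.786, -1.283, -0.361, 1.284)

Iteration 1:
  u = (2 - (4)·-3.000 - (4)·-1.000 - (1)·-3.000) / (-10) = -2.100
  v = (2 - (2)·1.000 - (-4)·-1.000 - (-3)·-3.000) / (-12) = 1.083
  w = (-3 - (3)·1.000 - (4)·-3.000 - (2)·-3.000) / (13) = 0.923
  t = (12 - (-3)·1.000 - (-1)·-3.000 - (-1)·-1.000) / (6) = 1.833
Iteration 2:
  u = (2 - (4)·1.083 - (4)·0.923 - (1)·1.833) / (-10) = 0.786
  v = (2 - (2)·-2.100 - (-4)·0.923 - (-3)·1.833) / (-12) = -1.283
  w = (-3 - (3)·-2.100 - (4)·1.083 - (2)·1.833) / (13) = -0.361
  t = (12 - (-3)·-2.100 - (-1)·1.083 - (-1)·0.923) / (6) = 1.284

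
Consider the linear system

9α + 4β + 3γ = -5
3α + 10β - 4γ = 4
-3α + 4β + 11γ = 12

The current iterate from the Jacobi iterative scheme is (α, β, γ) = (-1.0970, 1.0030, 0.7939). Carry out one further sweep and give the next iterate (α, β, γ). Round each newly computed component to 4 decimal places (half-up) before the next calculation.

One sweep:
  α = (-5 - (4)·1.0030 - (3)·0.7939) / (9) = -1.2660
  β = (4 - (3)·-1.0970 - (-4)·0.7939) / (10) = 1.0467
  γ = (12 - (-3)·-1.0970 - (4)·1.0030) / (11) = 0.4270

(-1.2660, 1.0467, 0.4270)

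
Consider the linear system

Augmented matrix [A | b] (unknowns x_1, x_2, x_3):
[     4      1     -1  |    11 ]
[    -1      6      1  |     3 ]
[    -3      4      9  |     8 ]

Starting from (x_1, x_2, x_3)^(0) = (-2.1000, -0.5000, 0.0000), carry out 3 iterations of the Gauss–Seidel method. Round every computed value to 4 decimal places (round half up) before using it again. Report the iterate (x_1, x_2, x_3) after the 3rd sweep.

(2.9428, 0.7384, 1.5416)

Iteration 1:
  x_1 = (11 - (1)·-0.5000 - (-1)·0.0000) / (4) = 2.8750
  x_2 = (3 - (-1)·2.8750 - (1)·0.0000) / (6) = 0.9792
  x_3 = (8 - (-3)·2.8750 - (4)·0.9792) / (9) = 1.4120
Iteration 2:
  x_1 = (11 - (1)·0.9792 - (-1)·1.4120) / (4) = 2.8582
  x_2 = (3 - (-1)·2.8582 - (1)·1.4120) / (6) = 0.7410
  x_3 = (8 - (-3)·2.8582 - (4)·0.7410) / (9) = 1.5123
Iteration 3:
  x_1 = (11 - (1)·0.7410 - (-1)·1.5123) / (4) = 2.9428
  x_2 = (3 - (-1)·2.9428 - (1)·1.5123) / (6) = 0.7384
  x_3 = (8 - (-3)·2.9428 - (4)·0.7384) / (9) = 1.5416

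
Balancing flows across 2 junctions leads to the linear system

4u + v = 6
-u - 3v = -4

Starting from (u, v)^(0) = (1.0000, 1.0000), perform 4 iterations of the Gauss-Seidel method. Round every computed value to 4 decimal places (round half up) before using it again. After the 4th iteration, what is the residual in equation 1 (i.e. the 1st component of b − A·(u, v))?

0.0001

Iteration 1:
  u = (6 - (1)·1.0000) / (4) = 1.2500
  v = (-4 - (-1)·1.2500) / (-3) = 0.9167
Iteration 2:
  u = (6 - (1)·0.9167) / (4) = 1.2708
  v = (-4 - (-1)·1.2708) / (-3) = 0.9097
Iteration 3:
  u = (6 - (1)·0.9097) / (4) = 1.2726
  v = (-4 - (-1)·1.2726) / (-3) = 0.9091
Iteration 4:
  u = (6 - (1)·0.9091) / (4) = 1.2727
  v = (-4 - (-1)·1.2727) / (-3) = 0.9091
Residual b − A·x = (0.0001, 0.0000)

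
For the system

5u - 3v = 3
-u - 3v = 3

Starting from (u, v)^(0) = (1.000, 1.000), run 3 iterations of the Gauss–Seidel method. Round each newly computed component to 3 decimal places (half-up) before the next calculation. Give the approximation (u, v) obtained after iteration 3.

(0.048, -1.016)

Iteration 1:
  u = (3 - (-3)·1.000) / (5) = 1.200
  v = (3 - (-1)·1.200) / (-3) = -1.400
Iteration 2:
  u = (3 - (-3)·-1.400) / (5) = -0.240
  v = (3 - (-1)·-0.240) / (-3) = -0.920
Iteration 3:
  u = (3 - (-3)·-0.920) / (5) = 0.048
  v = (3 - (-1)·0.048) / (-3) = -1.016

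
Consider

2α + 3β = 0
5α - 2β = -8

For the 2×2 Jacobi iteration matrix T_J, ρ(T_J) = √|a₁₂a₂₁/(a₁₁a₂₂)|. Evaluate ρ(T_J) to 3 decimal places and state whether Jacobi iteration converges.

a₁₂a₂₁/(a₁₁a₂₂) = (3)·(5) / ((2)·(-2)) = -3.750000
ρ = √|-3.750000| = √3.750000 = 1.936
ρ > 1, so Jacobi diverges

1.936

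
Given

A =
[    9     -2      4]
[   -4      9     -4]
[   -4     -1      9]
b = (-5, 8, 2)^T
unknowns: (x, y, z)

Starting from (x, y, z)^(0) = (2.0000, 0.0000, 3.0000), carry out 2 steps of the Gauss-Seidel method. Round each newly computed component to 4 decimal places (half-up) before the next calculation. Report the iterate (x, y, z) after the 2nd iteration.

Iteration 1:
  x = (-5 - (-2)·0.0000 - (4)·3.0000) / (9) = -1.8889
  y = (8 - (-4)·-1.8889 - (-4)·3.0000) / (9) = 1.3827
  z = (2 - (-4)·-1.8889 - (-1)·1.3827) / (9) = -0.4637
Iteration 2:
  x = (-5 - (-2)·1.3827 - (4)·-0.4637) / (9) = -0.0422
  y = (8 - (-4)·-0.0422 - (-4)·-0.4637) / (9) = 0.6640
  z = (2 - (-4)·-0.0422 - (-1)·0.6640) / (9) = 0.2772

(-0.0422, 0.6640, 0.2772)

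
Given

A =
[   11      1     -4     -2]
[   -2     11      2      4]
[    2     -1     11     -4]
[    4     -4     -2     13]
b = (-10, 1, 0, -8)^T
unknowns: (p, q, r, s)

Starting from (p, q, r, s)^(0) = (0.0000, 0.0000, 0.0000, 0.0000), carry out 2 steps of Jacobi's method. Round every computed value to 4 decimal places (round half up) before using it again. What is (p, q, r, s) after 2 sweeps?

(-1.0292, 0.1494, -0.0502, -0.3077)

Iteration 1:
  p = (-10 - (1)·0.0000 - (-4)·0.0000 - (-2)·0.0000) / (11) = -0.9091
  q = (1 - (-2)·0.0000 - (2)·0.0000 - (4)·0.0000) / (11) = 0.0909
  r = (0 - (2)·0.0000 - (-1)·0.0000 - (-4)·0.0000) / (11) = 0.0000
  s = (-8 - (4)·0.0000 - (-4)·0.0000 - (-2)·0.0000) / (13) = -0.6154
Iteration 2:
  p = (-10 - (1)·0.0909 - (-4)·0.0000 - (-2)·-0.6154) / (11) = -1.0292
  q = (1 - (-2)·-0.9091 - (2)·0.0000 - (4)·-0.6154) / (11) = 0.1494
  r = (0 - (2)·-0.9091 - (-1)·0.0909 - (-4)·-0.6154) / (11) = -0.0502
  s = (-8 - (4)·-0.9091 - (-4)·0.0909 - (-2)·0.0000) / (13) = -0.3077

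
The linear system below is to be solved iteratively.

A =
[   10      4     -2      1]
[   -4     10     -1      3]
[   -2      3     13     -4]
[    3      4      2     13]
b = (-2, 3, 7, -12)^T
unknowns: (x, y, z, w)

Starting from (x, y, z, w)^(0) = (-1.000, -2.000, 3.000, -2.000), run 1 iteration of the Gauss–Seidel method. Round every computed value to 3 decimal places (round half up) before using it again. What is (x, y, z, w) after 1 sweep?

(1.400, 1.760, -0.268, -1.746)

Iteration 1:
  x = (-2 - (4)·-2.000 - (-2)·3.000 - (1)·-2.000) / (10) = 1.400
  y = (3 - (-4)·1.400 - (-1)·3.000 - (3)·-2.000) / (10) = 1.760
  z = (7 - (-2)·1.400 - (3)·1.760 - (-4)·-2.000) / (13) = -0.268
  w = (-12 - (3)·1.400 - (4)·1.760 - (2)·-0.268) / (13) = -1.746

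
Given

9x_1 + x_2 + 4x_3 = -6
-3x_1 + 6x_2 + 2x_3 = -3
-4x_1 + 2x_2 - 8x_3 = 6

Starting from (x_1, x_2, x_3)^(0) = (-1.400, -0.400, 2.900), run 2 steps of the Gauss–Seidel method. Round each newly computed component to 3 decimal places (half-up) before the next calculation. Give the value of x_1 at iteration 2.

Iteration 1:
  x_1 = (-6 - (1)·-0.400 - (4)·2.900) / (9) = -1.911
  x_2 = (-3 - (-3)·-1.911 - (2)·2.900) / (6) = -2.422
  x_3 = (6 - (-4)·-1.911 - (2)·-2.422) / (-8) = -0.400
Iteration 2:
  x_1 = (-6 - (1)·-2.422 - (4)·-0.400) / (9) = -0.220
  x_2 = (-3 - (-3)·-0.220 - (2)·-0.400) / (6) = -0.477
  x_3 = (6 - (-4)·-0.220 - (2)·-0.477) / (-8) = -0.759

-0.220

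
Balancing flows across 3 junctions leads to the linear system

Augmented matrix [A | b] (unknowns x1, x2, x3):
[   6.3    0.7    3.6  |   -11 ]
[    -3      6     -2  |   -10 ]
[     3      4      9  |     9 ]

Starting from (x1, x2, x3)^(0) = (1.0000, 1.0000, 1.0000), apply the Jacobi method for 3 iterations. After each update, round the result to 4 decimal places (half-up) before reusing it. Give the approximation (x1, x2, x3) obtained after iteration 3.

(-2.6798, -1.8302, 2.8410)

Iteration 1:
  x1 = (-11 - (0.7)·1.0000 - (3.6)·1.0000) / (6.3) = -2.4286
  x2 = (-10 - (-3)·1.0000 - (-2)·1.0000) / (6) = -0.8333
  x3 = (9 - (3)·1.0000 - (4)·1.0000) / (9) = 0.2222
Iteration 2:
  x1 = (-11 - (0.7)·-0.8333 - (3.6)·0.2222) / (6.3) = -1.7804
  x2 = (-10 - (-3)·-2.4286 - (-2)·0.2222) / (6) = -2.8069
  x3 = (9 - (3)·-2.4286 - (4)·-0.8333) / (9) = 2.1799
Iteration 3:
  x1 = (-11 - (0.7)·-2.8069 - (3.6)·2.1799) / (6.3) = -2.6798
  x2 = (-10 - (-3)·-1.7804 - (-2)·2.1799) / (6) = -1.8302
  x3 = (9 - (3)·-1.7804 - (4)·-2.8069) / (9) = 2.8410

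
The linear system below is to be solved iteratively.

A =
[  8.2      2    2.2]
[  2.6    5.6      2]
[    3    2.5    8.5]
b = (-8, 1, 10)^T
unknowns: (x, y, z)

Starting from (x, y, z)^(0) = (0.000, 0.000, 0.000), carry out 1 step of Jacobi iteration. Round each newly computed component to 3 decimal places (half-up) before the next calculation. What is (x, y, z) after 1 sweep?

(-0.976, 0.179, 1.176)

Iteration 1:
  x = (-8 - (2)·0.000 - (2.2)·0.000) / (8.2) = -0.976
  y = (1 - (2.6)·0.000 - (2)·0.000) / (5.6) = 0.179
  z = (10 - (3)·0.000 - (2.5)·0.000) / (8.5) = 1.176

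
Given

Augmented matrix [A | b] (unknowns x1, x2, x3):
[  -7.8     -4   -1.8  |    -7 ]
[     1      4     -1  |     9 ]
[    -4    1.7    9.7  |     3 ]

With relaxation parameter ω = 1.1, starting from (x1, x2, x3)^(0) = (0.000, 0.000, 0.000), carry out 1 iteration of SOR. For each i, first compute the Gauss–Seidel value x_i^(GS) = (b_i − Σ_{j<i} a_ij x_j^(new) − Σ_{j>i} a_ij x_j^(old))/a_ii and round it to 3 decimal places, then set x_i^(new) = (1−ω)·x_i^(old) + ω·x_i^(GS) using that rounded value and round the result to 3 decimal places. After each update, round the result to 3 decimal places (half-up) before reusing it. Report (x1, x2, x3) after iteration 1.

(0.987, 2.203, 0.363)

Iteration 1:
  x1: GS value = (-7 - (-4)·0.000 - (-1.8)·0.000) / (-7.8) = 0.897;  x1 ← (1−ω)·0.000 + ω·0.897 = 0.987
  x2: GS value = (9 - (1)·0.987 - (-1)·0.000) / (4) = 2.003;  x2 ← (1−ω)·0.000 + ω·2.003 = 2.203
  x3: GS value = (3 - (-4)·0.987 - (1.7)·2.203) / (9.7) = 0.330;  x3 ← (1−ω)·0.000 + ω·0.330 = 0.363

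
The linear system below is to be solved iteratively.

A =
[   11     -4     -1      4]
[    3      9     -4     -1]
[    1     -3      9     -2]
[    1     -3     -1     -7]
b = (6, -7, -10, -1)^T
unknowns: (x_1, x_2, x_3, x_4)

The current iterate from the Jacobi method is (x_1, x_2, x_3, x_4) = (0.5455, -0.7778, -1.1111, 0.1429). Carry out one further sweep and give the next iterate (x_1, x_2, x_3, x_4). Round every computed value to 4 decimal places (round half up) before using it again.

One sweep:
  x_1 = (6 - (-4)·-0.7778 - (-1)·-1.1111 - (4)·0.1429) / (11) = 0.1096
  x_2 = (-7 - (3)·0.5455 - (-4)·-1.1111 - (-1)·0.1429) / (9) = -1.4376
  x_3 = (-10 - (1)·0.5455 - (-3)·-0.7778 - (-2)·0.1429) / (9) = -1.3992
  x_4 = (-1 - (1)·0.5455 - (-3)·-0.7778 - (-1)·-1.1111) / (-7) = 0.7129

(0.1096, -1.4376, -1.3992, 0.7129)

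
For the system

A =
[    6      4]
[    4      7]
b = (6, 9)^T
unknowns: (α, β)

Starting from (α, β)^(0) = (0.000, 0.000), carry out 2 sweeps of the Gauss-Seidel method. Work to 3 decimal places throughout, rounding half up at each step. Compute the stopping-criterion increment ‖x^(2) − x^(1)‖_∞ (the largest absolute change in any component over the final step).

Iteration 1:
  α = (6 - (4)·0.000) / (6) = 1.000
  β = (9 - (4)·1.000) / (7) = 0.714
Iteration 2:
  α = (6 - (4)·0.714) / (6) = 0.524
  β = (9 - (4)·0.524) / (7) = 0.986
Change: (-0.476, 0.272) → max |·| = 0.476

0.476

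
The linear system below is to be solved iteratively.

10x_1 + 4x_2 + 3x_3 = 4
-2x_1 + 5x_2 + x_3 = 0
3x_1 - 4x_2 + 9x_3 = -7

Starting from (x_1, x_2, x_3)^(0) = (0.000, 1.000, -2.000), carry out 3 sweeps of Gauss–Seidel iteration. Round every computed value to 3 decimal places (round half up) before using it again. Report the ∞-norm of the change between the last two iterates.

0.168

Iteration 1:
  x_1 = (4 - (4)·1.000 - (3)·-2.000) / (10) = 0.600
  x_2 = (0 - (-2)·0.600 - (1)·-2.000) / (5) = 0.640
  x_3 = (-7 - (3)·0.600 - (-4)·0.640) / (9) = -0.693
Iteration 2:
  x_1 = (4 - (4)·0.640 - (3)·-0.693) / (10) = 0.352
  x_2 = (0 - (-2)·0.352 - (1)·-0.693) / (5) = 0.279
  x_3 = (-7 - (3)·0.352 - (-4)·0.279) / (9) = -0.771
Iteration 3:
  x_1 = (4 - (4)·0.279 - (3)·-0.771) / (10) = 0.520
  x_2 = (0 - (-2)·0.520 - (1)·-0.771) / (5) = 0.362
  x_3 = (-7 - (3)·0.520 - (-4)·0.362) / (9) = -0.790
Change: (0.168, 0.083, -0.019) → max |·| = 0.168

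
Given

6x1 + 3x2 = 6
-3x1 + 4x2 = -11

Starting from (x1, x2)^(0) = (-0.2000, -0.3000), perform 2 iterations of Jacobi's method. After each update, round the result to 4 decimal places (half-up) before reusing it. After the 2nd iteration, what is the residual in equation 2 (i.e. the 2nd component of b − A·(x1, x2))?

Iteration 1:
  x1 = (6 - (3)·-0.3000) / (6) = 1.1500
  x2 = (-11 - (-3)·-0.2000) / (4) = -2.9000
Iteration 2:
  x1 = (6 - (3)·-2.9000) / (6) = 2.4500
  x2 = (-11 - (-3)·1.1500) / (4) = -1.8875
Residual b − A·x = (-3.0375, 3.9000)

3.9000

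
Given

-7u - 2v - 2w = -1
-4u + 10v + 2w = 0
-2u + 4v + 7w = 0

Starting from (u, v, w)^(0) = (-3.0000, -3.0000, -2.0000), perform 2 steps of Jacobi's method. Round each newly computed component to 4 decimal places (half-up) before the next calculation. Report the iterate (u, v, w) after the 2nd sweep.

Iteration 1:
  u = (-1 - (-2)·-3.0000 - (-2)·-2.0000) / (-7) = 1.5714
  v = (0 - (-4)·-3.0000 - (2)·-2.0000) / (10) = -0.8000
  w = (0 - (-2)·-3.0000 - (4)·-3.0000) / (7) = 0.8571
Iteration 2:
  u = (-1 - (-2)·-0.8000 - (-2)·0.8571) / (-7) = 0.1265
  v = (0 - (-4)·1.5714 - (2)·0.8571) / (10) = 0.4571
  w = (0 - (-2)·1.5714 - (4)·-0.8000) / (7) = 0.9061

(0.1265, 0.4571, 0.9061)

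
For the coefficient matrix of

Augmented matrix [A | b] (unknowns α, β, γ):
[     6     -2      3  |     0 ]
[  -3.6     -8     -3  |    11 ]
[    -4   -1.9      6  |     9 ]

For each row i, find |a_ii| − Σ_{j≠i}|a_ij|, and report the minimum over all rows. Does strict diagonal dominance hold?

0.1

row 1: |6| − (2+3) = 1
row 2: |-8| − (3.6+3) = 1.4
row 3: |6| − (4+1.9) = 0.1
minimum over rows = 0.1 → strictly diagonally dominant (convergence guaranteed)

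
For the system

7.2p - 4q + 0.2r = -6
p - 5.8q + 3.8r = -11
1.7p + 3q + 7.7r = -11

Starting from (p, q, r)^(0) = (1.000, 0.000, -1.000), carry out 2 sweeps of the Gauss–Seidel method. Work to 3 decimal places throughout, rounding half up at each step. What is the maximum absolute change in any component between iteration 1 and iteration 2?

0.632

Iteration 1:
  p = (-6 - (-4)·0.000 - (0.2)·-1.000) / (7.2) = -0.806
  q = (-11 - (1)·-0.806 - (3.8)·-1.000) / (-5.8) = 1.102
  r = (-11 - (1.7)·-0.806 - (3)·1.102) / (7.7) = -1.680
Iteration 2:
  p = (-6 - (-4)·1.102 - (0.2)·-1.680) / (7.2) = -0.174
  q = (-11 - (1)·-0.174 - (3.8)·-1.680) / (-5.8) = 0.766
  r = (-11 - (1.7)·-0.174 - (3)·0.766) / (7.7) = -1.689
Change: (0.632, -0.336, -0.009) → max |·| = 0.632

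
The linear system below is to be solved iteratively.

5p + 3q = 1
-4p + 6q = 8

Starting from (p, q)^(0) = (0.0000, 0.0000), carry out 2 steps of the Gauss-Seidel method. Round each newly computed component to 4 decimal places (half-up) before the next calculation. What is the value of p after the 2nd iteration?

-0.6800

Iteration 1:
  p = (1 - (3)·0.0000) / (5) = 0.2000
  q = (8 - (-4)·0.2000) / (6) = 1.4667
Iteration 2:
  p = (1 - (3)·1.4667) / (5) = -0.6800
  q = (8 - (-4)·-0.6800) / (6) = 0.8800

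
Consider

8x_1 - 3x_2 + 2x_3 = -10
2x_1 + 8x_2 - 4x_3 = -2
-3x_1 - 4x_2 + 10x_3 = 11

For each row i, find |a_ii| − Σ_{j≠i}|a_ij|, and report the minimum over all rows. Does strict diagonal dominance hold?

row 1: |8| − (3+2) = 3
row 2: |8| − (2+4) = 2
row 3: |10| − (3+4) = 3
minimum over rows = 2 → strictly diagonally dominant (convergence guaranteed)

2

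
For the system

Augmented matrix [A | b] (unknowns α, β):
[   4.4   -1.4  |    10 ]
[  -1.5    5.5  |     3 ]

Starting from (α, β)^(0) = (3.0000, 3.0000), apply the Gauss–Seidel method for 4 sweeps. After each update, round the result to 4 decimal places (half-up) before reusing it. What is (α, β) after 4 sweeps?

(2.6791, 1.2761)

Iteration 1:
  α = (10 - (-1.4)·3.0000) / (4.4) = 3.2273
  β = (3 - (-1.5)·3.2273) / (5.5) = 1.4256
Iteration 2:
  α = (10 - (-1.4)·1.4256) / (4.4) = 2.7263
  β = (3 - (-1.5)·2.7263) / (5.5) = 1.2890
Iteration 3:
  α = (10 - (-1.4)·1.2890) / (4.4) = 2.6829
  β = (3 - (-1.5)·2.6829) / (5.5) = 1.2772
Iteration 4:
  α = (10 - (-1.4)·1.2772) / (4.4) = 2.6791
  β = (3 - (-1.5)·2.6791) / (5.5) = 1.2761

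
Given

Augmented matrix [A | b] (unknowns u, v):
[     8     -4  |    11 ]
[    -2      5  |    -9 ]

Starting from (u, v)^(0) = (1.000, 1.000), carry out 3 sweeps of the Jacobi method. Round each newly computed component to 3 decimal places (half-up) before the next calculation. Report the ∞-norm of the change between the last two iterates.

Iteration 1:
  u = (11 - (-4)·1.000) / (8) = 1.875
  v = (-9 - (-2)·1.000) / (5) = -1.400
Iteration 2:
  u = (11 - (-4)·-1.400) / (8) = 0.675
  v = (-9 - (-2)·1.875) / (5) = -1.050
Iteration 3:
  u = (11 - (-4)·-1.050) / (8) = 0.850
  v = (-9 - (-2)·0.675) / (5) = -1.530
Change: (0.175, -0.480) → max |·| = 0.480

0.480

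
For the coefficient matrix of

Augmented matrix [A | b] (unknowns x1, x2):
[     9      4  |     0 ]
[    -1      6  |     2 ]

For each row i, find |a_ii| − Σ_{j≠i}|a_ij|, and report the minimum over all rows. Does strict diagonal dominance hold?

row 1: |9| − (4) = 5
row 2: |6| − (1) = 5
minimum over rows = 5 → strictly diagonally dominant (convergence guaranteed)

5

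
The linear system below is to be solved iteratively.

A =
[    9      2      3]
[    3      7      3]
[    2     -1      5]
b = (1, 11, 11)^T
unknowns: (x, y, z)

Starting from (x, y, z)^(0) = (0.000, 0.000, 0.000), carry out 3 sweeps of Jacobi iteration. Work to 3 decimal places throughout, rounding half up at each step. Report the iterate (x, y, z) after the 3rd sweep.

Iteration 1:
  x = (1 - (2)·0.000 - (3)·0.000) / (9) = 0.111
  y = (11 - (3)·0.000 - (3)·0.000) / (7) = 1.571
  z = (11 - (2)·0.000 - (-1)·0.000) / (5) = 2.200
Iteration 2:
  x = (1 - (2)·1.571 - (3)·2.200) / (9) = -0.971
  y = (11 - (3)·0.111 - (3)·2.200) / (7) = 0.581
  z = (11 - (2)·0.111 - (-1)·1.571) / (5) = 2.470
Iteration 3:
  x = (1 - (2)·0.581 - (3)·2.470) / (9) = -0.841
  y = (11 - (3)·-0.971 - (3)·2.470) / (7) = 0.929
  z = (11 - (2)·-0.971 - (-1)·0.581) / (5) = 2.705

(-0.841, 0.929, 2.705)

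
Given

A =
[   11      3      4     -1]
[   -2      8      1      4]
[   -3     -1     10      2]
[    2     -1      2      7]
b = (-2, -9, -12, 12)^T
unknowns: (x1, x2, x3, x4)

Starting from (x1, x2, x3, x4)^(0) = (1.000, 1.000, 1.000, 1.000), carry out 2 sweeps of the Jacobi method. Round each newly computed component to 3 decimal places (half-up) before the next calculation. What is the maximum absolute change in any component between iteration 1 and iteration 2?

1.435

Iteration 1:
  x1 = (-2 - (3)·1.000 - (4)·1.000 - (-1)·1.000) / (11) = -0.727
  x2 = (-9 - (-2)·1.000 - (1)·1.000 - (4)·1.000) / (8) = -1.500
  x3 = (-12 - (-3)·1.000 - (-1)·1.000 - (2)·1.000) / (10) = -1.000
  x4 = (12 - (2)·1.000 - (-1)·1.000 - (2)·1.000) / (7) = 1.286
Iteration 2:
  x1 = (-2 - (3)·-1.500 - (4)·-1.000 - (-1)·1.286) / (11) = 0.708
  x2 = (-9 - (-2)·-0.727 - (1)·-1.000 - (4)·1.286) / (8) = -1.825
  x3 = (-12 - (-3)·-0.727 - (-1)·-1.500 - (2)·1.286) / (10) = -1.825
  x4 = (12 - (2)·-0.727 - (-1)·-1.500 - (2)·-1.000) / (7) = 1.993
Change: (1.435, -0.325, -0.825, 0.707) → max |·| = 1.435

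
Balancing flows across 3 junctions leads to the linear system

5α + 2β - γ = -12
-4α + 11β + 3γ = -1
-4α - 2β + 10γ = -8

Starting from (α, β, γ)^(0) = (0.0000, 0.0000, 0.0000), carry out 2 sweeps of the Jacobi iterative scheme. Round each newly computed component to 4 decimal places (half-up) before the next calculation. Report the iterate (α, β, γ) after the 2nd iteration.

(-2.5236, -0.7455, -1.7782)

Iteration 1:
  α = (-12 - (2)·0.0000 - (-1)·0.0000) / (5) = -2.4000
  β = (-1 - (-4)·0.0000 - (3)·0.0000) / (11) = -0.0909
  γ = (-8 - (-4)·0.0000 - (-2)·0.0000) / (10) = -0.8000
Iteration 2:
  α = (-12 - (2)·-0.0909 - (-1)·-0.8000) / (5) = -2.5236
  β = (-1 - (-4)·-2.4000 - (3)·-0.8000) / (11) = -0.7455
  γ = (-8 - (-4)·-2.4000 - (-2)·-0.0909) / (10) = -1.7782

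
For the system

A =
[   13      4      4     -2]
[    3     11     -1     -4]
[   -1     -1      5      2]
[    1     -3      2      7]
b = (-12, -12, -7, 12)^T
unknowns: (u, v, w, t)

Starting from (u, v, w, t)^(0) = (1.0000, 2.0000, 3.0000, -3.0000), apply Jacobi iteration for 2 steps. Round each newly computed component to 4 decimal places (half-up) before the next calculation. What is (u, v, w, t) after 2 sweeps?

(-0.1331, 0.3141, -3.0495, 1.0825)

Iteration 1:
  u = (-12 - (4)·2.0000 - (4)·3.0000 - (-2)·-3.0000) / (13) = -2.9231
  v = (-12 - (3)·1.0000 - (-1)·3.0000 - (-4)·-3.0000) / (11) = -2.1818
  w = (-7 - (-1)·1.0000 - (-1)·2.0000 - (2)·-3.0000) / (5) = 0.4000
  t = (12 - (1)·1.0000 - (-3)·2.0000 - (2)·3.0000) / (7) = 1.5714
Iteration 2:
  u = (-12 - (4)·-2.1818 - (4)·0.4000 - (-2)·1.5714) / (13) = -0.1331
  v = (-12 - (3)·-2.9231 - (-1)·0.4000 - (-4)·1.5714) / (11) = 0.3141
  w = (-7 - (-1)·-2.9231 - (-1)·-2.1818 - (2)·1.5714) / (5) = -3.0495
  t = (12 - (1)·-2.9231 - (-3)·-2.1818 - (2)·0.4000) / (7) = 1.0825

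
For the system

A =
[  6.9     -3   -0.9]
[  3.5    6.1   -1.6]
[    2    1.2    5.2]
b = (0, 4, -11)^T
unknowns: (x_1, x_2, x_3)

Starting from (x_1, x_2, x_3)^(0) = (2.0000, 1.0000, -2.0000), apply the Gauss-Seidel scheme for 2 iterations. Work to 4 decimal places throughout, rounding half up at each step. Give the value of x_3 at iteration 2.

-2.0656

Iteration 1:
  x_1 = (0 - (-3)·1.0000 - (-0.9)·-2.0000) / (6.9) = 0.1739
  x_2 = (4 - (3.5)·0.1739 - (-1.6)·-2.0000) / (6.1) = 0.0314
  x_3 = (-11 - (2)·0.1739 - (1.2)·0.0314) / (5.2) = -2.1895
Iteration 2:
  x_1 = (0 - (-3)·0.0314 - (-0.9)·-2.1895) / (6.9) = -0.2719
  x_2 = (4 - (3.5)·-0.2719 - (-1.6)·-2.1895) / (6.1) = 0.2375
  x_3 = (-11 - (2)·-0.2719 - (1.2)·0.2375) / (5.2) = -2.0656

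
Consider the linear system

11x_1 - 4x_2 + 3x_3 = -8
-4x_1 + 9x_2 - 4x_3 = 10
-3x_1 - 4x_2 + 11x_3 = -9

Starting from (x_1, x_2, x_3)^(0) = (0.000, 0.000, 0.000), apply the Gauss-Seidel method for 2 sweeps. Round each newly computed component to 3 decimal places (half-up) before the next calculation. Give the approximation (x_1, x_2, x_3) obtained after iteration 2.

Iteration 1:
  x_1 = (-8 - (-4)·0.000 - (3)·0.000) / (11) = -0.727
  x_2 = (10 - (-4)·-0.727 - (-4)·0.000) / (9) = 0.788
  x_3 = (-9 - (-3)·-0.727 - (-4)·0.788) / (11) = -0.730
Iteration 2:
  x_1 = (-8 - (-4)·0.788 - (3)·-0.730) / (11) = -0.242
  x_2 = (10 - (-4)·-0.242 - (-4)·-0.730) / (9) = 0.679
  x_3 = (-9 - (-3)·-0.242 - (-4)·0.679) / (11) = -0.637

(-0.242, 0.679, -0.637)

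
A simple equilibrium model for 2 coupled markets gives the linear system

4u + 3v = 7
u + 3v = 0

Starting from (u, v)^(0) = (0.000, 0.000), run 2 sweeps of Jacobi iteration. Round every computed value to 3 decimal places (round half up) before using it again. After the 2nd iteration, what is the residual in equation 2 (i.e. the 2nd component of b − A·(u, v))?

Iteration 1:
  u = (7 - (3)·0.000) / (4) = 1.750
  v = (0 - (1)·0.000) / (3) = 0.000
Iteration 2:
  u = (7 - (3)·0.000) / (4) = 1.750
  v = (0 - (1)·1.750) / (3) = -0.583
Residual b − A·x = (1.749, -0.001)

-0.001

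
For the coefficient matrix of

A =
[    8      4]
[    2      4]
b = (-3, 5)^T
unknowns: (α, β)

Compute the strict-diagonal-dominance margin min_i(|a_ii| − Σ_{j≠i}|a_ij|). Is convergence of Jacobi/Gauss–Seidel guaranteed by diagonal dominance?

2

row 1: |8| − (4) = 4
row 2: |4| − (2) = 2
minimum over rows = 2 → strictly diagonally dominant (convergence guaranteed)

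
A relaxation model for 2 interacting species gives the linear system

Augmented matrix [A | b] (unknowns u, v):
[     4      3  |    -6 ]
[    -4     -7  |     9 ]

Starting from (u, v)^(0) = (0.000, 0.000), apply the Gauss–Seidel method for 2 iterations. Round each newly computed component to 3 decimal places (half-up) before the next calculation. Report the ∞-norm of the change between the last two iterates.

0.322

Iteration 1:
  u = (-6 - (3)·0.000) / (4) = -1.500
  v = (9 - (-4)·-1.500) / (-7) = -0.429
Iteration 2:
  u = (-6 - (3)·-0.429) / (4) = -1.178
  v = (9 - (-4)·-1.178) / (-7) = -0.613
Change: (0.322, -0.184) → max |·| = 0.322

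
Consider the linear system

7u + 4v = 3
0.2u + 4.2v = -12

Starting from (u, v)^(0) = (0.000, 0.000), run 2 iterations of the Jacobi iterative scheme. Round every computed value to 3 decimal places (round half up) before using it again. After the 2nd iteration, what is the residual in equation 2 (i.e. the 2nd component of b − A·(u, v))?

Iteration 1:
  u = (3 - (4)·0.000) / (7) = 0.429
  v = (-12 - (0.2)·0.000) / (4.2) = -2.857
Iteration 2:
  u = (3 - (4)·-2.857) / (7) = 2.061
  v = (-12 - (0.2)·0.429) / (4.2) = -2.878
Residual b − A·x = (0.085, -0.325)

-0.325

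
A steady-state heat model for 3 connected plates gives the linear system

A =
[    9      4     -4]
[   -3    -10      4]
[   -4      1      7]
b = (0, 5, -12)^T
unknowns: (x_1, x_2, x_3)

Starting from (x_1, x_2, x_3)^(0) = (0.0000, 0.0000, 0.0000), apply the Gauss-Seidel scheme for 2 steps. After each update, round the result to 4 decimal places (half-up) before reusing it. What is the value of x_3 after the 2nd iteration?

Iteration 1:
  x_1 = (0 - (4)·0.0000 - (-4)·0.0000) / (9) = 0.0000
  x_2 = (5 - (-3)·0.0000 - (4)·0.0000) / (-10) = -0.5000
  x_3 = (-12 - (-4)·0.0000 - (1)·-0.5000) / (7) = -1.6429
Iteration 2:
  x_1 = (0 - (4)·-0.5000 - (-4)·-1.6429) / (9) = -0.5080
  x_2 = (5 - (-3)·-0.5080 - (4)·-1.6429) / (-10) = -1.0048
  x_3 = (-12 - (-4)·-0.5080 - (1)·-1.0048) / (7) = -1.8610

-1.8610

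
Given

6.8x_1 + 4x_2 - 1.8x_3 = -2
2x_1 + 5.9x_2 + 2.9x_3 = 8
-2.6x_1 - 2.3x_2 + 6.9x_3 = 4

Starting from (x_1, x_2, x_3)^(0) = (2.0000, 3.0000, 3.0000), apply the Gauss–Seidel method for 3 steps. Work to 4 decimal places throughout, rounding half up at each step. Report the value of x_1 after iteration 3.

Iteration 1:
  x_1 = (-2 - (4)·3.0000 - (-1.8)·3.0000) / (6.8) = -1.2647
  x_2 = (8 - (2)·-1.2647 - (2.9)·3.0000) / (5.9) = 0.3101
  x_3 = (4 - (-2.6)·-1.2647 - (-2.3)·0.3101) / (6.9) = 0.2065
Iteration 2:
  x_1 = (-2 - (4)·0.3101 - (-1.8)·0.2065) / (6.8) = -0.4219
  x_2 = (8 - (2)·-0.4219 - (2.9)·0.2065) / (5.9) = 1.3974
  x_3 = (4 - (-2.6)·-0.4219 - (-2.3)·1.3974) / (6.9) = 0.8865
Iteration 3:
  x_1 = (-2 - (4)·1.3974 - (-1.8)·0.8865) / (6.8) = -0.8815
  x_2 = (8 - (2)·-0.8815 - (2.9)·0.8865) / (5.9) = 1.2190
  x_3 = (4 - (-2.6)·-0.8815 - (-2.3)·1.2190) / (6.9) = 0.6539

-0.8815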